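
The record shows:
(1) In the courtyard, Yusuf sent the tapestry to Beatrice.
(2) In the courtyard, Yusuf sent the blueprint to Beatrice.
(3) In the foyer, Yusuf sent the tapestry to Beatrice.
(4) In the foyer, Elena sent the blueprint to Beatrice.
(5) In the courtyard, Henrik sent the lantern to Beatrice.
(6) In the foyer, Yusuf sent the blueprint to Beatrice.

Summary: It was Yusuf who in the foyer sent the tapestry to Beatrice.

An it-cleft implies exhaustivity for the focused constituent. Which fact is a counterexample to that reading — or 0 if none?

0

Focus of the cleft: "Yusuf" (the agent). Presupposed background: same thing, recipient, setting (the tapestry / Beatrice / in the foyer).
The exhaustive reading says no other agent fits that background.
No listed fact matches the background with a different agent. Exhaustivity holds.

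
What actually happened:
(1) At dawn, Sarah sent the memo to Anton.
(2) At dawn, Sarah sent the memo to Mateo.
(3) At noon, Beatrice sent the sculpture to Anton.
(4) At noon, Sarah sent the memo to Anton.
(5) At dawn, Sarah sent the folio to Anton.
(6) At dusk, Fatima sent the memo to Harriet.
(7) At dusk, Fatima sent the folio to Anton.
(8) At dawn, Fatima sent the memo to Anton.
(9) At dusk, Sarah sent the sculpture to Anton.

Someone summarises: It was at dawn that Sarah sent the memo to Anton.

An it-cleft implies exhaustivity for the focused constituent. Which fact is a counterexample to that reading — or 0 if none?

4

The cleft puts "at dawn" in focus and presupposes the open proposition with agent = Sarah, thing = the memo, recipient = Anton.
Exhaustivity: at dawn is the only setting satisfying that background.
But fact (4) also has agent = Sarah, thing = the memo, recipient = Anton, with setting = at noon — so the exhaustive reading fails.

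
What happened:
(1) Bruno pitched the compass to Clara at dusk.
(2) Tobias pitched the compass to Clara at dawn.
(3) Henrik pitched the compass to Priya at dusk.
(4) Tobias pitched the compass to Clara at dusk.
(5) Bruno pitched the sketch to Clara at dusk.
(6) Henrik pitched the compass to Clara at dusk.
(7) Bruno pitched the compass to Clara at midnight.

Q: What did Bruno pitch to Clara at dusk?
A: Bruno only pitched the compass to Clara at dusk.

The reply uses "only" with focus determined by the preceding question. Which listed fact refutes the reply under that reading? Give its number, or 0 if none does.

Answering "What did ...?" puts focus on the thing — here, "the compass".
"Only" then excludes alternative things while the background — agent = Bruno, recipient = Clara, setting = at dusk — is held fixed.
Fact (5) keeps agent = Bruno, recipient = Clara, setting = at dusk but has thing = the sketch; that refutes the reply.
(Fact (7) would refute a reading with focus on the setting — but that is not what the question asks.)

5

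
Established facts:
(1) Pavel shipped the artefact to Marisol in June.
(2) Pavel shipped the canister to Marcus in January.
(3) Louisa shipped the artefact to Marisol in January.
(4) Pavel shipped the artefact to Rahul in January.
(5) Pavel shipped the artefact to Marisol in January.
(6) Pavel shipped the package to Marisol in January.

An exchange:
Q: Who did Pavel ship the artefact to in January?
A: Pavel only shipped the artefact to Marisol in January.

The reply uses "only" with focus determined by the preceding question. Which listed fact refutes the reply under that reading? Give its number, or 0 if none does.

4

Answering "Who did ... to ...?" puts focus on the recipient — here, "Marisol".
"Only" then excludes alternative recipients while the background — same agent, thing, setting (Pavel / the artefact / in January) — is held fixed.
Fact (4) keeps same agent, thing, setting (Pavel / the artefact / in January) but has recipient = Rahul; that refutes the reply.
(Fact (1) would refute a reading with focus on the setting — but that is not what the question asks.)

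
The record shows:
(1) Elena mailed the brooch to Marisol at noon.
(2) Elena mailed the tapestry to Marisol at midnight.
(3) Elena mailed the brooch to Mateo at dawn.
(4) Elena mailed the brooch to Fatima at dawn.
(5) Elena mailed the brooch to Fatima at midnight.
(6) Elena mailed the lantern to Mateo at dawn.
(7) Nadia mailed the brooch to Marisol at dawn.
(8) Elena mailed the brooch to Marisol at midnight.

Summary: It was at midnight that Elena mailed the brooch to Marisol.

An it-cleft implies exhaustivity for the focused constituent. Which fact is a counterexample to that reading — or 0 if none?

1

The cleft puts "at midnight" in focus and presupposes the open proposition with Elena as agent and the brooch as thing and Marisol as recipient.
Exhaustivity: at midnight is the only setting satisfying that background.
But fact (1) also has Elena as agent and the brooch as thing and Marisol as recipient, with setting = at noon — so the exhaustive reading fails.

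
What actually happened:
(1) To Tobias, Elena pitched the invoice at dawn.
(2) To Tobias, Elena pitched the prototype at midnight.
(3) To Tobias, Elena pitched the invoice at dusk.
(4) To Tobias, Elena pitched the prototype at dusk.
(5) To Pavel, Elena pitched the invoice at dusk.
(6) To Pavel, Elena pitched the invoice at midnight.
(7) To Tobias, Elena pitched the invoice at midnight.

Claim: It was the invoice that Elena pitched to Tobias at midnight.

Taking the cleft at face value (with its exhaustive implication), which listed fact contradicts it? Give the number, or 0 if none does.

Focus of the cleft: "the invoice" (the thing). Presupposed background: agent = Elena, recipient = Tobias, setting = at midnight.
The exhaustive reading says no other thing fits that background.
Fact (2) shares the background but with thing = the prototype; exhaustivity is violated.

2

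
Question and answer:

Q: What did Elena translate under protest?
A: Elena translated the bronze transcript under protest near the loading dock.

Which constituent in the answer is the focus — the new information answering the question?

The wh-word "what" asks about the direct object.
In the answer, "Elena" and "under protest" are given — repeated from the question.
"near the loading dock" is also new, but it specifies the location, which is not what the question asks about — so it is not the focus.
The constituent filling the direct object gap is "the bronze transcript"; that is the focus.

the bronze transcript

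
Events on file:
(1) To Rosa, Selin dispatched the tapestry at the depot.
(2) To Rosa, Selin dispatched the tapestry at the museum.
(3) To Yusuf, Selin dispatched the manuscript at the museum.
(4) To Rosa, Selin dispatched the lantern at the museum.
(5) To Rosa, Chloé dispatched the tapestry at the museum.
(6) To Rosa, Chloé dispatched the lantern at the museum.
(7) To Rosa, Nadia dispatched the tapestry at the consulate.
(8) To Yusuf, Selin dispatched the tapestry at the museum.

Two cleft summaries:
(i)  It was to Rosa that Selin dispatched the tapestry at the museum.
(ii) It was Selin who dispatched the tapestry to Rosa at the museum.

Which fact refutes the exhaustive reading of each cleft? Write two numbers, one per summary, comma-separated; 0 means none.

(i): focus "Rosa". Looking for Selin as agent and the tapestry as thing and at the museum as setting with some other recipient — fact (8) has Yusuf there. Refuted.
(ii): focus "Selin". Looking for the tapestry as thing and Rosa as recipient and at the museum as setting with some other agent — fact (5) has Chloé there. Refuted.

8, 5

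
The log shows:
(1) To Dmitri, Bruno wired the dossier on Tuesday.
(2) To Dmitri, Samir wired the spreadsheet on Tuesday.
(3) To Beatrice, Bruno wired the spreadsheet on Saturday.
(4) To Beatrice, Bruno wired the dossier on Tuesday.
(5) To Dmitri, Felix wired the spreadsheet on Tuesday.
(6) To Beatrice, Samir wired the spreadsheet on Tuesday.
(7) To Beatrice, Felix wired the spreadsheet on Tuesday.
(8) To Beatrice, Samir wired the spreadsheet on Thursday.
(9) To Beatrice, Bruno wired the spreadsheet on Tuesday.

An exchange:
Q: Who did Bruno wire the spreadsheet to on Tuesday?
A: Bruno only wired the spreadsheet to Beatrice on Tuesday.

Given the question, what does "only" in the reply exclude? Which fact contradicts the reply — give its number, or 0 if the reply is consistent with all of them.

0

Answering "Who did ... to ...?" puts focus on the recipient — here, "Beatrice".
So "only" ranges over recipients; the rest (same agent, thing, setting (Bruno / the spreadsheet / on Tuesday)) is presupposed.
No listed fact shares that background with another recipient. Nothing contradicts the reply.
(Fact (3) would refute a reading with focus on the setting — but that is not what the question asks.)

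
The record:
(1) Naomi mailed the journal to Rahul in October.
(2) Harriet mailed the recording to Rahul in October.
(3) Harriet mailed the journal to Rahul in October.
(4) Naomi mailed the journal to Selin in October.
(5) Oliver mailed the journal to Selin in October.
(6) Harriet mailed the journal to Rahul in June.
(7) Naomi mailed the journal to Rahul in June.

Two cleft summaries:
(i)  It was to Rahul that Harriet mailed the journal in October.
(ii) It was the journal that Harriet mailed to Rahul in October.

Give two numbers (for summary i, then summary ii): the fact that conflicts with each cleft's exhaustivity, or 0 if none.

(i): focus "Rahul". No fact shares Harriet as agent and the journal as thing and in October as setting with a different recipient. 0.
(ii): focus "the journal". Looking for Harriet as agent and Rahul as recipient and in October as setting with some other thing — fact (2) has the recording there. Refuted.

0, 2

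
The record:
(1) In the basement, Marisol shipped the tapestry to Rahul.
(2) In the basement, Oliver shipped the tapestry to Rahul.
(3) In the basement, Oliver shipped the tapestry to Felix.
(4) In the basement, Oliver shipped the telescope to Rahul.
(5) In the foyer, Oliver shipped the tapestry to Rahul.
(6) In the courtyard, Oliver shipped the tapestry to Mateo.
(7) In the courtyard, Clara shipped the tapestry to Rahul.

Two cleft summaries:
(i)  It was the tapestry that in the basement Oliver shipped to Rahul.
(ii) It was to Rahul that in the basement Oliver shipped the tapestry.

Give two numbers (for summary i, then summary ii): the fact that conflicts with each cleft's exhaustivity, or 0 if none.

(i): focus "the tapestry". Looking for Oliver as agent and Rahul as recipient and in the basement as setting with some other thing — fact (4) has the telescope there. Refuted.
(ii): focus "Rahul". Looking for Oliver as agent and the tapestry as thing and in the basement as setting with some other recipient — fact (3) has Felix there. Refuted.

4, 3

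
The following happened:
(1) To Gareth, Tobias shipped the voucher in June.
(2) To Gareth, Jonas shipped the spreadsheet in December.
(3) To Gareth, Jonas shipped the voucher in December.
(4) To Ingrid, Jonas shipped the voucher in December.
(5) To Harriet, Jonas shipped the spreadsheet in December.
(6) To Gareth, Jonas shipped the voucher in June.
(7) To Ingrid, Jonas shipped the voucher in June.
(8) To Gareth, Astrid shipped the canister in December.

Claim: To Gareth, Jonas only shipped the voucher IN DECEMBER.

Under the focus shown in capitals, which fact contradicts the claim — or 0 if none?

6

The capitals mark "in December" as focus. So "only" rules out other settings, with the rest (same agent, thing, recipient (Jonas / the voucher / Gareth)) as background.
Fact (6) shares the background but differs in setting (in June) — a counterexample.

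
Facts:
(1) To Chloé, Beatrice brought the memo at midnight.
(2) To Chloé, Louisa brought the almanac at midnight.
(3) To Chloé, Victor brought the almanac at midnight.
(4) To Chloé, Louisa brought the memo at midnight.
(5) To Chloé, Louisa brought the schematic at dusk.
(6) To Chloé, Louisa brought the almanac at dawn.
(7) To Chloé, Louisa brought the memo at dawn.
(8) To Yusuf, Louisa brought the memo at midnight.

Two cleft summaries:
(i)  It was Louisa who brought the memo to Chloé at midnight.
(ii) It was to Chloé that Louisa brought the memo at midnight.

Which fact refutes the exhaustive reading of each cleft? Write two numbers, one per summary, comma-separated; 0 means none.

1, 8

(i): focus "Louisa". Looking for thing = the memo, recipient = Chloé, setting = at midnight with some other agent — fact (1) has Beatrice there. Refuted.
(ii): focus "Chloé". Looking for agent = Louisa, thing = the memo, setting = at midnight with some other recipient — fact (8) has Yusuf there. Refuted.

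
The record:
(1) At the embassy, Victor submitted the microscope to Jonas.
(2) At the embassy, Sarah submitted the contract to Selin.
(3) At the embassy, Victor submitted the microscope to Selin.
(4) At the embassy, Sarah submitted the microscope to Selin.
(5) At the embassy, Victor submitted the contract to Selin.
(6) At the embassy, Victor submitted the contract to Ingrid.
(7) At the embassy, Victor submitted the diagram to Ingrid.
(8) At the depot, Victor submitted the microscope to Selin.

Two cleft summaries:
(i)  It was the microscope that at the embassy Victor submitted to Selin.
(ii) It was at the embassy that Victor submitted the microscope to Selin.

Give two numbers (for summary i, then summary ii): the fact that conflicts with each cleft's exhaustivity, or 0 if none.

(i): focus "the microscope". Looking for Victor as agent and Selin as recipient and at the embassy as setting with some other thing — fact (5) has the contract there. Refuted.
(ii): focus "at the embassy". Looking for Victor as agent and the microscope as thing and Selin as recipient with some other setting — fact (8) has at the depot there. Refuted.

5, 8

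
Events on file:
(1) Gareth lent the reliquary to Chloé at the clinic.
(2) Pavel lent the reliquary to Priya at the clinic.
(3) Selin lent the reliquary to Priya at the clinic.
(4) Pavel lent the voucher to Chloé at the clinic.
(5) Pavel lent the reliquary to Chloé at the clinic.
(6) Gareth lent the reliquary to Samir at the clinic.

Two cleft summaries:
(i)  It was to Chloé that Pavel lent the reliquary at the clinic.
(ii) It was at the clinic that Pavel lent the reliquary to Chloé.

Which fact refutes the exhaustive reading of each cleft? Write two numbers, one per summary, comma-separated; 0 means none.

Summary (i) focuses "Chloé" (the recipient); background same agent, thing, setting (Pavel / the reliquary / at the clinic). Fact (2) matches that background with recipient = Priya — refutes (i).
Summary (ii) focuses "at the clinic" (the setting); background same agent, thing, recipient (Pavel / the reliquary / Chloé). No fact matches that background with a different setting, so 0.

2, 0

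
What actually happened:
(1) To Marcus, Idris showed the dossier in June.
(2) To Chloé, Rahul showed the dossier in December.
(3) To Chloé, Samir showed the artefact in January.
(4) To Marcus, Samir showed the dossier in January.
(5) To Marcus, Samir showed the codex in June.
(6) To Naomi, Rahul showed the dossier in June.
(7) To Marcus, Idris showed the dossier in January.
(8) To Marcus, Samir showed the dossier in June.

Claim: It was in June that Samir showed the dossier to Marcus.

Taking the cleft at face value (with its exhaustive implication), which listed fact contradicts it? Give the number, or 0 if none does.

4

The cleft puts "in June" in focus and presupposes the open proposition with same agent, thing, recipient (Samir / the dossier / Marcus).
The exhaustive reading says no other setting fits that background.
Fact (4) shares the background but with setting = in January; exhaustivity is violated.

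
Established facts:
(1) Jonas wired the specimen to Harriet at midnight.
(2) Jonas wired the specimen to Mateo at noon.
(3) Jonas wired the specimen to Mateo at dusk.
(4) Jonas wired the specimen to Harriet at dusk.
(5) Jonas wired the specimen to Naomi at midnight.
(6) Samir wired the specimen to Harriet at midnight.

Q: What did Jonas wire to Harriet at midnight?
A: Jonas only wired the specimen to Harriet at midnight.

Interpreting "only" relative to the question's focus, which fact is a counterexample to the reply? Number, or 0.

Answering "What did ...?" puts focus on the thing — here, "the specimen".
So "only" ranges over things; the rest (Jonas as agent and Harriet as recipient and at midnight as setting) is presupposed.
No fact keeps Jonas as agent and Harriet as recipient and at midnight as setting while changing the thing; every other fact differs on something backgrounded. The reply stands.
(Fact (4) would refute a reading with focus on the setting — but that is not what the question asks.)

0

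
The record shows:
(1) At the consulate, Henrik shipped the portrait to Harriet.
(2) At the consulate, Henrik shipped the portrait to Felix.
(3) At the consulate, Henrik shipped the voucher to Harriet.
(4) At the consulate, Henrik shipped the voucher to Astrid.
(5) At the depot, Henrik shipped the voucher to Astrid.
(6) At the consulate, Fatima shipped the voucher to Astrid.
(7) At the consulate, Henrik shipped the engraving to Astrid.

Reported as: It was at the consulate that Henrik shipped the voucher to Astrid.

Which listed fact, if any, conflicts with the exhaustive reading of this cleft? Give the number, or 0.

The cleft puts "at the consulate" in focus and presupposes the open proposition with Henrik as agent and the voucher as thing and Astrid as recipient.
Exhaustivity: at the consulate is the only setting satisfying that background.
But fact (5) also has Henrik as agent and the voucher as thing and Astrid as recipient, with setting = at the depot — so the exhaustive reading fails.

5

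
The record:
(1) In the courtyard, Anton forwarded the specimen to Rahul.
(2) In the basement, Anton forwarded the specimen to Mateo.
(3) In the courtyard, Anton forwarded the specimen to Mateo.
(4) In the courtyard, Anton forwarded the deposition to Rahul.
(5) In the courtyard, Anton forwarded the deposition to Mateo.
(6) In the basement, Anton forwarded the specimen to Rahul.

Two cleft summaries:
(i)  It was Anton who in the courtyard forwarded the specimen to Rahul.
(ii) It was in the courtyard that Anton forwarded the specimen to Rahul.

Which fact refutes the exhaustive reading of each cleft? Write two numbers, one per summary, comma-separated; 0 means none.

0, 6

Summary (i) focuses "Anton" (the agent); background same thing, recipient, setting (the specimen / Rahul / in the courtyard). No fact matches that background with a different agent, so 0.
Summary (ii) focuses "in the courtyard" (the setting); background same agent, thing, recipient (Anton / the specimen / Rahul). Fact (6) matches that background with setting = in the basement — refutes (ii).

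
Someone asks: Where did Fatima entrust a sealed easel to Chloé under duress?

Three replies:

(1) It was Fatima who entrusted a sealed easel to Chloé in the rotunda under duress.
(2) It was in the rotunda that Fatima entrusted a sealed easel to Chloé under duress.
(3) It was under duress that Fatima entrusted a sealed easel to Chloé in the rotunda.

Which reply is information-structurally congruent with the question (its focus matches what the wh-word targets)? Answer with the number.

The question word "where" targets the location.
Option (1) clefts "Fatima" — the subject (agent), not what was asked.
Option (2) clefts "in the rotunda" — that matches what the question asks about.
Option (3) clefts "under duress" — the manner, not what was asked.
So the congruent reply is (2).

2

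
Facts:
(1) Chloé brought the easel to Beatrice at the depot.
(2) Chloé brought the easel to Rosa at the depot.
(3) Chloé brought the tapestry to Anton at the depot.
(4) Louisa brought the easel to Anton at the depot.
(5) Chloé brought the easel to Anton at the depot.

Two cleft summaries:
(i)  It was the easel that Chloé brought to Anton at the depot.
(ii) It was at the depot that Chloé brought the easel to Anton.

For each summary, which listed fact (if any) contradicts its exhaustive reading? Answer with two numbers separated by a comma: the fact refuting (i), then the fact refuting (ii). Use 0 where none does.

3, 0

Summary (i) focuses "the easel" (the thing); background agent = Chloé, recipient = Anton, setting = at the depot. Fact (3) matches that background with thing = the tapestry — refutes (i).
Summary (ii) focuses "at the depot" (the setting); background agent = Chloé, thing = the easel, recipient = Anton. No fact matches that background with a different setting, so 0.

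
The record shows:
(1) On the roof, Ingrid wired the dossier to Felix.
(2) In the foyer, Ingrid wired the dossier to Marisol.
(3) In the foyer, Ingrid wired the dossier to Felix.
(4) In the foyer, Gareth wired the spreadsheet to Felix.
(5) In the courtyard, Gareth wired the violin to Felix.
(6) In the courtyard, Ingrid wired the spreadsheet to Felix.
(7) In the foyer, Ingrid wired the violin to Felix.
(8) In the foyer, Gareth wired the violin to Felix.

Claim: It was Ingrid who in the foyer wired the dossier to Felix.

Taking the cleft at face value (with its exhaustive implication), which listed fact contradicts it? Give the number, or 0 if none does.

0

Focus of the cleft: "Ingrid" (the agent). Presupposed background: the dossier as thing and Felix as recipient and in the foyer as setting.
Exhaustivity: Ingrid is the only agent satisfying that background.
Every other fact differs from the presupposition on some backgrounded slot, so none challenges the exhaustivity.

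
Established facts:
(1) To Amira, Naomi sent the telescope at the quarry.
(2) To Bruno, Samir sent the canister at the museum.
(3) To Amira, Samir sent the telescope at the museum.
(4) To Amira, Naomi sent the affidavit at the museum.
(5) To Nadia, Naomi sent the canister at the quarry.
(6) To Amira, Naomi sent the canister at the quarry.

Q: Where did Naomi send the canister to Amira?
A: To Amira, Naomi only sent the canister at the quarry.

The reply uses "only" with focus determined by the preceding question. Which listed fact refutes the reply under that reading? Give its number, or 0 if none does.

Answering "Where did ...?" puts focus on the setting — here, "at the quarry".
So "only" ranges over settings; the rest (same agent, thing, recipient (Naomi / the canister / Amira)) is presupposed.
No fact keeps same agent, thing, recipient (Naomi / the canister / Amira) while changing the setting; every other fact differs on something backgrounded. The reply stands.
(Fact (5) would refute a reading with focus on the recipient — but that is not what the question asks.)

0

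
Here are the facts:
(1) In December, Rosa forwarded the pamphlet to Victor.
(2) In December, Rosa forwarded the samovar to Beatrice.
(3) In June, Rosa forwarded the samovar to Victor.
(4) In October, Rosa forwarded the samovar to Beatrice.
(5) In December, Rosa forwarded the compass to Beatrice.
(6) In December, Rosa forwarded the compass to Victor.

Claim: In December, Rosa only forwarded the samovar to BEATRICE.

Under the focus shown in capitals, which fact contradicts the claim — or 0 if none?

The capitals mark "Beatrice" as focus. So "only" rules out other recipients, with the rest (Rosa as agent and the samovar as thing and in December as setting) as background.
Every other fact changes something in the background, not just the recipient. Nothing refutes the claim.

0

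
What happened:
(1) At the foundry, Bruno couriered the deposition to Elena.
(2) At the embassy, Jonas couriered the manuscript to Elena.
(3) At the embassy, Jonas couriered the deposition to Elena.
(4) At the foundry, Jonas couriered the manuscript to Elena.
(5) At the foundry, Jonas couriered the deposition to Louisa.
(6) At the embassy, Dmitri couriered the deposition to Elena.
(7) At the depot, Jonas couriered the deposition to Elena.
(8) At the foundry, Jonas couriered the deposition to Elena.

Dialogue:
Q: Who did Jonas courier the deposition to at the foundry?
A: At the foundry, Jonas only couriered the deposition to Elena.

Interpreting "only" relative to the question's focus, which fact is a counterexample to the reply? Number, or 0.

5

The question "Who did ... to ...?" targets the recipient, so in the reply the focus falls on "Elena".
So "only" ranges over recipients; the rest (Jonas as agent and the deposition as thing and at the foundry as setting) is presupposed.
Fact (5) keeps Jonas as agent and the deposition as thing and at the foundry as setting but has recipient = Louisa; that refutes the reply.
(Fact (3) would refute a reading with focus on the setting — but that is not what the question asks.)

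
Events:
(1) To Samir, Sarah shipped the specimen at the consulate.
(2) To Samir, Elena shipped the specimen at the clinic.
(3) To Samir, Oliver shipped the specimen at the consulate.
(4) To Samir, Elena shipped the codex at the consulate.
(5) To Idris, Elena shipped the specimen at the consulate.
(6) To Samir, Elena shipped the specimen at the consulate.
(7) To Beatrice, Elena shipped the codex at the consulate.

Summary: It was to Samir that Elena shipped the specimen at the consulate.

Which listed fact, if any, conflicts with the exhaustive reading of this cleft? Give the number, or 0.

5

Focus of the cleft: "Samir" (the recipient). Presupposed background: agent = Elena, thing = the specimen, setting = at the consulate.
The exhaustive reading says no other recipient fits that background.
But fact (5) also has agent = Elena, thing = the specimen, setting = at the consulate, with recipient = Idris — so the exhaustive reading fails.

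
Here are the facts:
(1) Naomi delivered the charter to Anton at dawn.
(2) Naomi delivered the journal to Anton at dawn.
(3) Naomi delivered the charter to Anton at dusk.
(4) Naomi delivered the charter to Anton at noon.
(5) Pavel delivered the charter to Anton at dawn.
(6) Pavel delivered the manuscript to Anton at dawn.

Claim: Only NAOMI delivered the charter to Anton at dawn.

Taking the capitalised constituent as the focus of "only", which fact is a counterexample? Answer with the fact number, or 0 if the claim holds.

5

The capitals mark "Naomi" as focus. So "only" rules out other agents, with the rest (thing = the charter, recipient = Anton, setting = at dawn) as background.
Fact (5) matches on thing = the charter, recipient = Anton, setting = at dawn, but has agent = Pavel instead. That refutes the claim.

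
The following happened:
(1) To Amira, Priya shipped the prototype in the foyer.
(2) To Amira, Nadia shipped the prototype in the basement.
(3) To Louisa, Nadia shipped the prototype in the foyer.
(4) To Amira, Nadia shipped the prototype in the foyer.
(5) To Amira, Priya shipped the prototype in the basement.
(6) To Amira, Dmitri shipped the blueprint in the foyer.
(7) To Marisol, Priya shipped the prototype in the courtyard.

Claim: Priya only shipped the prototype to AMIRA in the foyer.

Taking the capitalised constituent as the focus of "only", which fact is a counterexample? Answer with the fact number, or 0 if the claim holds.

The capitals mark "Amira" as focus. So "only" rules out other recipients, with the rest (agent = Priya, thing = the prototype, setting = in the foyer) as background.
Every other fact changes something in the background, not just the recipient. Nothing refutes the claim.

0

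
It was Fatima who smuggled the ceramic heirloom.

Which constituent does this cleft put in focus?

Fatima

In an it-cleft "It was X that/who ...", the clefted constituent X is the focus; the that/who-clause expresses the presupposed open proposition.
Here the focus is "Fatima". The backgrounded (presupposed) material includes "the ceramic heirloom".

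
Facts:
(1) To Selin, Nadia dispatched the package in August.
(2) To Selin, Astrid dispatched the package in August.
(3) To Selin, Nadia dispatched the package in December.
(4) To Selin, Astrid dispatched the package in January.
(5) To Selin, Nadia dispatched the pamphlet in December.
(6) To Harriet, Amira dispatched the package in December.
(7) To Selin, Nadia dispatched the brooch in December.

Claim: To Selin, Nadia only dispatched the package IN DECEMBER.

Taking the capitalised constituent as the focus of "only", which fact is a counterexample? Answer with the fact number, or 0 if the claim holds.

Focus (in capitals) is "in December" — the setting. "Only" excludes alternative settings while holding fixed Nadia as agent and the package as thing and Selin as recipient.
Fact (1) shares the background but differs in setting (in August) — a counterexample.

1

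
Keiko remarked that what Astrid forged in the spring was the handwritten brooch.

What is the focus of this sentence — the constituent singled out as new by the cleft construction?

the handwritten brooch

In a pseudo-cleft "What ... was X", the post-copular constituent X is the focus.
Here the focus is "the handwritten brooch". The backgrounded (presupposed) material includes "Astrid" and "in the spring".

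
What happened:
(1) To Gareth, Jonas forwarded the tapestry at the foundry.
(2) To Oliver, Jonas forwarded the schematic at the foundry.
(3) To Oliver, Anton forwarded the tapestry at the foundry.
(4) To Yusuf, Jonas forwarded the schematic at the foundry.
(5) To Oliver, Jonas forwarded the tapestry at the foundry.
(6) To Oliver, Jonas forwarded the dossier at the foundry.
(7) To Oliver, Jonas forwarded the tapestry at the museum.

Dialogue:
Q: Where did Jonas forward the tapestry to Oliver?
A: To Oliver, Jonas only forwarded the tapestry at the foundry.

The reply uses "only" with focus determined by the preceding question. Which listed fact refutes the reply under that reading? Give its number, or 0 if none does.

The question "Where did ...?" targets the setting, so in the reply the focus falls on "at the foundry".
"Only" then excludes alternative settings while the background — same agent, thing, recipient (Jonas / the tapestry / Oliver) — is held fixed.
Fact (7) keeps same agent, thing, recipient (Jonas / the tapestry / Oliver) but has setting = at the museum; that refutes the reply.
(Fact (1) would refute a reading with focus on the recipient — but that is not what the question asks.)

7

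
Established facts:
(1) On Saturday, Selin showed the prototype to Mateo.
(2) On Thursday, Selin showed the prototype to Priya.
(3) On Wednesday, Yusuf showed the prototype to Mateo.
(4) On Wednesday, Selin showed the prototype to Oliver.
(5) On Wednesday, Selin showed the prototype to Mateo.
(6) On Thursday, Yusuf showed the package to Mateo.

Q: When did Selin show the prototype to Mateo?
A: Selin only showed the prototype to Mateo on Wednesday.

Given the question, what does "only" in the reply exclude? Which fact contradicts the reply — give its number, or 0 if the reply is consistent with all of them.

Answering "When did ...?" puts focus on the setting — here, "on Wednesday".
"Only" then excludes alternative settings while the background — agent = Selin, thing = the prototype, recipient = Mateo — is held fixed.
Fact (1) keeps agent = Selin, thing = the prototype, recipient = Mateo but has setting = on Saturday; that refutes the reply.
(Fact (4) would refute a reading with focus on the recipient — but that is not what the question asks.)

1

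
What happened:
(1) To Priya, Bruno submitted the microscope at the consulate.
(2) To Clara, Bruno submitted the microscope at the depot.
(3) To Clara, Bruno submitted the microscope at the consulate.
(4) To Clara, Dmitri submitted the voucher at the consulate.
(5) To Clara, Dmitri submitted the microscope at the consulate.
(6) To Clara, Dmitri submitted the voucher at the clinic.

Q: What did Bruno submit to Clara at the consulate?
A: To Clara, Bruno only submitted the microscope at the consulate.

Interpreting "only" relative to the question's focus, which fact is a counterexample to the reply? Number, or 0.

The question "What did ...?" targets the thing, so in the reply the focus falls on "the microscope".
So "only" ranges over things; the rest (agent = Bruno, recipient = Clara, setting = at the consulate) is presupposed.
No fact keeps agent = Bruno, recipient = Clara, setting = at the consulate while changing the thing; every other fact differs on something backgrounded. The reply stands.
(Fact (2) would refute a reading with focus on the setting — but that is not what the question asks.)

0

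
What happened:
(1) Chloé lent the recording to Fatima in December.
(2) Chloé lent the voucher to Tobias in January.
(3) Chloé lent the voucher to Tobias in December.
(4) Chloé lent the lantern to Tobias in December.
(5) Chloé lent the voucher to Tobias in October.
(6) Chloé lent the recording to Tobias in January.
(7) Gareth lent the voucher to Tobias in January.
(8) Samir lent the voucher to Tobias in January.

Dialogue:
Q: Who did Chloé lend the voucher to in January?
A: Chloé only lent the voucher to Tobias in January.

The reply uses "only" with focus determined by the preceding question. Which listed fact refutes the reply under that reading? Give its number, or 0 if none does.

Answering "Who did ... to ...?" puts focus on the recipient — here, "Tobias".
So "only" ranges over recipients; the rest (same agent, thing, setting (Chloé / the voucher / in January)) is presupposed.
No fact keeps same agent, thing, setting (Chloé / the voucher / in January) while changing the recipient; every other fact differs on something backgrounded. The reply stands.
(Fact (6) would refute a reading with focus on the thing — but that is not what the question asks.)

0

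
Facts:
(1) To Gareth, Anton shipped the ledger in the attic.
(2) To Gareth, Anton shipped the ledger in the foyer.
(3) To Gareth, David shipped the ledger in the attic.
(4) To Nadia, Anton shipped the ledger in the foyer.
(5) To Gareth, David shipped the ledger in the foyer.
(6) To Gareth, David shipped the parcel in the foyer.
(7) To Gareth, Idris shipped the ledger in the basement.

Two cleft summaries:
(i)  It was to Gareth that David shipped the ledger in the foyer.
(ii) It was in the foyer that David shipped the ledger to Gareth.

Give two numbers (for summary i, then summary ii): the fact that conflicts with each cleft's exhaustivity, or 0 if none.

Summary (i) focuses "Gareth" (the recipient); background David as agent and the ledger as thing and in the foyer as setting. No fact matches that background with a different recipient, so 0.
Summary (ii) focuses "in the foyer" (the setting); background David as agent and the ledger as thing and Gareth as recipient. Fact (3) matches that background with setting = in the attic — refutes (ii).

0, 3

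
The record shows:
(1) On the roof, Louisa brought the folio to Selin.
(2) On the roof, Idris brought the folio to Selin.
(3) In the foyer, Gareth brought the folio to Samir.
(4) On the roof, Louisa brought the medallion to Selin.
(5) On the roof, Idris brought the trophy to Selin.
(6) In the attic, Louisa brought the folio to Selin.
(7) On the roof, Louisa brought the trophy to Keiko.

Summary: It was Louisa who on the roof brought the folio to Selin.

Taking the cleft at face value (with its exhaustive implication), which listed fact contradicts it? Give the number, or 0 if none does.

The cleft puts "Louisa" in focus and presupposes the open proposition with the folio as thing and Selin as recipient and on the roof as setting.
The exhaustive reading says no other agent fits that background.
Fact (2) shares the background but with agent = Idris; exhaustivity is violated.

2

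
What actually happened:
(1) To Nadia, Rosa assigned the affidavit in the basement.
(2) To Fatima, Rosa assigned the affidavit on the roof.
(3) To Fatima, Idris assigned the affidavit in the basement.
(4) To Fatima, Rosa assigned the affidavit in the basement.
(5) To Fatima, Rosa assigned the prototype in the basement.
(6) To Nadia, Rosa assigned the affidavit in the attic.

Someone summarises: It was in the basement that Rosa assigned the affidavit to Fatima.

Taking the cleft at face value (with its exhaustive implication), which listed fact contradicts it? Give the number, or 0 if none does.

Focus of the cleft: "in the basement" (the setting). Presupposed background: Rosa as agent and the affidavit as thing and Fatima as recipient.
The exhaustive reading says no other setting fits that background.
Fact (2) shares the background but with setting = on the roof; exhaustivity is violated.

2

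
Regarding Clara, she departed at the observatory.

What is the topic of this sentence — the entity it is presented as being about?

Clara

The construction explicitly marks "Clara" as what the sentence is about — the topic.
The remainder of the clause is the comment (what is said about the topic).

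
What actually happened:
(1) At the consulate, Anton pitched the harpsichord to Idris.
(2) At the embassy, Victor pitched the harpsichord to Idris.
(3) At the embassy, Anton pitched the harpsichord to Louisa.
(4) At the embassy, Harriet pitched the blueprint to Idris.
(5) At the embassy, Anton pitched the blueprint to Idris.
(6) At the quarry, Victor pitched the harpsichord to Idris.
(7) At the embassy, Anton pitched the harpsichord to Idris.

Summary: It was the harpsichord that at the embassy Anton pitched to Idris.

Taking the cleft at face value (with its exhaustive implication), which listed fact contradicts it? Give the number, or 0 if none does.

5

The cleft puts "the harpsichord" in focus and presupposes the open proposition with same agent, recipient, setting (Anton / Idris / at the embassy).
Exhaustivity: the harpsichord is the only thing satisfying that background.
But fact (5) also has same agent, recipient, setting (Anton / Idris / at the embassy), with thing = the blueprint — so the exhaustive reading fails.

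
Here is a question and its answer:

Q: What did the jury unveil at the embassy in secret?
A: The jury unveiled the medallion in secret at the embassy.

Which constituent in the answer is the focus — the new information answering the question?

the medallion

The wh-word "what" asks about the direct object.
In the answer, "the jury", "at the embassy" and "in secret" are given — repeated from the question.
The constituent filling the direct object gap is "the medallion"; that is the focus and would carry nuclear stress.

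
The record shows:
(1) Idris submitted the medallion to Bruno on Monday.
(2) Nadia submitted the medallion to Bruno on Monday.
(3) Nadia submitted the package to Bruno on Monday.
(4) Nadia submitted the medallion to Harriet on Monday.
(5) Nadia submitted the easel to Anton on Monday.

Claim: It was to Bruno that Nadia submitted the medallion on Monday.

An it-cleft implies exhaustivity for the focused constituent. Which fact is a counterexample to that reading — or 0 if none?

Focus of the cleft: "Bruno" (the recipient). Presupposed background: agent = Nadia, thing = the medallion, setting = on Monday.
Exhaustivity: Bruno is the only recipient satisfying that background.
But fact (4) also has agent = Nadia, thing = the medallion, setting = on Monday, with recipient = Harriet — so the exhaustive reading fails.

4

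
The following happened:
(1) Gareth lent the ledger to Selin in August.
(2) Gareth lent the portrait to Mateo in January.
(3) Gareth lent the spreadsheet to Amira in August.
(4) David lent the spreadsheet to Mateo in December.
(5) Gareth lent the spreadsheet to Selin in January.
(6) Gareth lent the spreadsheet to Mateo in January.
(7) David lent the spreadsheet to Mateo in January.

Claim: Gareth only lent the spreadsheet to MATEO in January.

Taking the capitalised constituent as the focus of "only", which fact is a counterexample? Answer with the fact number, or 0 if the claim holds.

5

Focus (in capitals) is "Mateo" — the recipient. "Only" excludes alternative recipients while holding fixed agent = Gareth, thing = the spreadsheet, setting = in January.
Fact (5) matches on agent = Gareth, thing = the spreadsheet, setting = in January, but has recipient = Selin instead. That refutes the claim.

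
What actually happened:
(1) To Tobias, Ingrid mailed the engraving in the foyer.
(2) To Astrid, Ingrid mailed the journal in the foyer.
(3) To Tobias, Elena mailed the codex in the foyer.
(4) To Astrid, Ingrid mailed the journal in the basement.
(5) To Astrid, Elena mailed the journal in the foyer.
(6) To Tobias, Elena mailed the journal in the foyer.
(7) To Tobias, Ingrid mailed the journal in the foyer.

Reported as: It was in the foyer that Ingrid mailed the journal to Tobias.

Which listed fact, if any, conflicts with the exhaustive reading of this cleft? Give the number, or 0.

Focus of the cleft: "in the foyer" (the setting). Presupposed background: same agent, thing, recipient (Ingrid / the journal / Tobias).
Exhaustivity: in the foyer is the only setting satisfying that background.
No listed fact matches the background with a different setting. Exhaustivity holds.

0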